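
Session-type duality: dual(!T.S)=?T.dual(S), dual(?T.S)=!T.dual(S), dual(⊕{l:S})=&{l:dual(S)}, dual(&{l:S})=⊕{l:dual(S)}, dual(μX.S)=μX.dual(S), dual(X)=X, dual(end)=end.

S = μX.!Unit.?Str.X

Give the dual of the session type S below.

μX.?Unit.!Str.X

μX → μX  (binder kept)
  !Unit → ?Unit
    ?Str → !Str
      X ↦ X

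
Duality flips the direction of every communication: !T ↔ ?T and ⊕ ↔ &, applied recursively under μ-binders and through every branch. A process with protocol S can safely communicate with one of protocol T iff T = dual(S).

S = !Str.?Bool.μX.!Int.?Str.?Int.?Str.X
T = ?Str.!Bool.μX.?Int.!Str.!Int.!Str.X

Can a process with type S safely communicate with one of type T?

YES

!Str vs ?Str  ✓
  ?Bool vs !Bool  ✓
    μX vs μX  ✓ (binder kept)
      !Int vs ?Int  ✓
        ?Str vs !Str  ✓
          ?Int vs !Int  ✓
            ?Str vs !Str  ✓
              X vs X  ✓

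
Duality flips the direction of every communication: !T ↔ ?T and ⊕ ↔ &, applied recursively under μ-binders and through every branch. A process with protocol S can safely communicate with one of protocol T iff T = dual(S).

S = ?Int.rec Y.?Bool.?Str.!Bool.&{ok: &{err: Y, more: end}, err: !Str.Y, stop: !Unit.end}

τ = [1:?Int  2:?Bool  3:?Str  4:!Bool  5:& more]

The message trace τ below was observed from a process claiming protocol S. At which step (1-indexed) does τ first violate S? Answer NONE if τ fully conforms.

@1 ?Int  ✓  now at rec Y.…
@2 ?Bool  ✓  now at ?Str.!Bool.&{ok: &{err: rec Y.…, more: end}, err: !Str.rec Y.…, stop: !Unit.end}
@3 ?Str  ✓  now at !Bool.&{ok: &{err: rec Y.…, more: end}, err: !Str.rec Y.…, stop: !Unit.end}
@4 !Bool  ✓  now at &{ok: &{err: rec Y.…, more: end}, err: !Str.rec Y.…, stop: !Unit.end}
@5 got & more, protocol expects & ok or & err or & stop  ✗

5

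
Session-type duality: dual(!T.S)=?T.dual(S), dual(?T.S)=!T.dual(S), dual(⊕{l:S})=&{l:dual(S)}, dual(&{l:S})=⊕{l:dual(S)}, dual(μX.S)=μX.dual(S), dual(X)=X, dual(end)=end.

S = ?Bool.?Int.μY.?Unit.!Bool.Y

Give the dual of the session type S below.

?Bool → !Bool
  ?Int → !Int
    μY → μY  (μ self-dual)
      ?Unit → !Unit
        !Bool → ?Bool
          Y self-dual

!Bool.!Int.μY.!Unit.?Bool.Y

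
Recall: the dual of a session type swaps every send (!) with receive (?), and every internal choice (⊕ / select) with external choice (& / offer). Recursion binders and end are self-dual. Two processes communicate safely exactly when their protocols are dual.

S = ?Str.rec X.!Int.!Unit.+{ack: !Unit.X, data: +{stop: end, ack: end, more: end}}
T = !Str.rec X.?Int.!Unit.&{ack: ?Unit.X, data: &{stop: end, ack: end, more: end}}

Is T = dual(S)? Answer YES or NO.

?Str | !Str  ok
  rec X | rec X  ok (binder kept)
    !Int | ?Int  ok
      !Unit | !Unit  ✗ same direction on both sides — not dual

NO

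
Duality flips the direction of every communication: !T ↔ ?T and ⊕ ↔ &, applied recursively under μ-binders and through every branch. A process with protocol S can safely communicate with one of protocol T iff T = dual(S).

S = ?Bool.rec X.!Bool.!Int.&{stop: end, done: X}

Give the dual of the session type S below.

?Bool = !Bool
  rec X = rec X  (μ self-dual)
    !Bool = ?Bool
      !Int = ?Int
        &{stop,done} = +{stop,done}  (external→internal)
          [stop]
            end self-dual
          [done]
            X self-dual

!Bool.rec X.?Bool.?Int.+{stop: end, done: X}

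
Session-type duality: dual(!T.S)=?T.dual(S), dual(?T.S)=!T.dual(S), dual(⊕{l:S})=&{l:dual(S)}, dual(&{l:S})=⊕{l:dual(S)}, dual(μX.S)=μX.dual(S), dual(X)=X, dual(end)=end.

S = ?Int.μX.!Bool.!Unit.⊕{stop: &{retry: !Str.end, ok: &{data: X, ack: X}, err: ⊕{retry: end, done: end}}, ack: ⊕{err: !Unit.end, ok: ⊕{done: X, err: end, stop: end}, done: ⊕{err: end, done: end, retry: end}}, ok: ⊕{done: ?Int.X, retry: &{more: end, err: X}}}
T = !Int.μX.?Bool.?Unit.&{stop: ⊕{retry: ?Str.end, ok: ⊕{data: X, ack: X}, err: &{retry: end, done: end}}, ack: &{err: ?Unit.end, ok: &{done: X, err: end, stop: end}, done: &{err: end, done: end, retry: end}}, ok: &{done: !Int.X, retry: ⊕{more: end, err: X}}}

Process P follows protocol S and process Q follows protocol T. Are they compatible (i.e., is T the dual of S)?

?Int ‖ !Int  ok
  μX ‖ μX  ok (μ self-dual)
    !Bool ‖ ?Bool  ok
      !Unit ‖ ?Unit  ok
        ⊕{stop,ack,ok} ‖ &{stop,ack,ok}  ok labels match
          • stop:
            &{retry,ok,err} ‖ ⊕{retry,ok,err}  ok labels match
              • retry:
                !Str ‖ ?Str  ok
                  end ‖ end  ok
              • ok:
                &{data,ack} ‖ ⊕{data,ack}  ok labels match
                  • data:
                    X ‖ X  ok
                  • ack:
                    X ‖ X  ok
              • err:
                ⊕{retry,done} ‖ &{retry,done}  ok labels match
                  • retry:
                    end ‖ end  ok
                  • done:
                    end ‖ end  ok
          • ack:
            ⊕{err,ok,done} ‖ &{err,ok,done}  ok labels match
              • err:
                !Unit ‖ ?Unit  ok
                  end ‖ end  ok
              • ok:
                ⊕{done,err,stop} ‖ &{done,err,stop}  ok labels match
                  • done:
                    X ‖ X  ok
                  • err:
                    end ‖ end  ok
                  • stop:
                    end ‖ end  ok
              • done:
                ⊕{err,done,retry} ‖ &{err,done,retry}  ok labels match
                  • err:
                    end ‖ end  ok
                  • done:
                    end ‖ end  ok
                  • retry:
                    end ‖ end  ok
          • ok:
            ⊕{done,retry} ‖ &{done,retry}  ok labels match
              • done:
                ?Int ‖ !Int  ok
                  X ‖ X  ok
              • retry:
                &{more,err} ‖ ⊕{more,err}  ok labels match
                  • more:
                    end ‖ end  ok
                  • err:
                    X ‖ X  ok

YES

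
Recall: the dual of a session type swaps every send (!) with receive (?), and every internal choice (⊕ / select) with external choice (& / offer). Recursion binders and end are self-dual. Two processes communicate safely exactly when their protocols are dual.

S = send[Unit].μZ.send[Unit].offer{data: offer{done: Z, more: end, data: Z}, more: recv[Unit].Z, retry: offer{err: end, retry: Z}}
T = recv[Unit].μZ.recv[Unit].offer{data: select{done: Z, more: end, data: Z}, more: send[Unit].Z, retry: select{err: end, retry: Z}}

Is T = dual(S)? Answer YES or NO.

send[Unit] ‖ recv[Unit]  ✓
  μZ ‖ μZ  ✓ (μ self-dual)
    send[Unit] ‖ recv[Unit]  ✓
      offer{data,more,retry} ‖ offer{data,more,retry}  ✗ choice polarity not flipped — not dual

NO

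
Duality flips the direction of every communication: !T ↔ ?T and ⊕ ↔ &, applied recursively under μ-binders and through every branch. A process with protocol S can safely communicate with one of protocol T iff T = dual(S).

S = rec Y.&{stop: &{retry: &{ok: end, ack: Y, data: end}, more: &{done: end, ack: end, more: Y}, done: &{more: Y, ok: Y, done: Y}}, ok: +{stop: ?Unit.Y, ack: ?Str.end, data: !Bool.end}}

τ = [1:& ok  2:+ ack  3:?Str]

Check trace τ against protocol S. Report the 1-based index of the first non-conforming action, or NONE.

[1] & ok  match  cont: +{stop: ?Unit.rec Y.…, ack: ?Str.end, data: !Bool.end}
[2] + ack  match  cont: ?Str.end
[3] ?Str  match  cont: end
all 3 steps conform

NONE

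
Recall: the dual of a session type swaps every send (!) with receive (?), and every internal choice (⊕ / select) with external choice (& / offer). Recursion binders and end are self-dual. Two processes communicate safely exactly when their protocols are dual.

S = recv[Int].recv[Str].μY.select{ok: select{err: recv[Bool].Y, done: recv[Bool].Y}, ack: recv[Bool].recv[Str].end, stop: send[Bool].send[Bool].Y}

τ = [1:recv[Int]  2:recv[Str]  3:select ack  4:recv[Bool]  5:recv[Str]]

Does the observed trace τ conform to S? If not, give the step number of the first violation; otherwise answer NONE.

NONE

step 1: recv[Int]  ok  residual = recv[Str].μY.…
step 2: recv[Str]  ok  residual = μY.…
step 3: select ack  ok  residual = recv[Bool].recv[Str].end
step 4: recv[Bool]  ok  residual = recv[Str].end
step 5: recv[Str]  ok  residual = end
τ conforms to S (length 5)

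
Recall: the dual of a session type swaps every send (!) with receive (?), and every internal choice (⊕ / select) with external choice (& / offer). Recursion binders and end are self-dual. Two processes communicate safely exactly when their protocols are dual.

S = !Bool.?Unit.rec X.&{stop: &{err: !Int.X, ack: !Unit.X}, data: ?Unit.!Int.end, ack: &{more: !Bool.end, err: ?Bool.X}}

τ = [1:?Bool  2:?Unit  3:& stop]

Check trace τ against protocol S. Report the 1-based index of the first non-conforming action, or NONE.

[1] got ?Bool, protocol expects !Bool  ✗

1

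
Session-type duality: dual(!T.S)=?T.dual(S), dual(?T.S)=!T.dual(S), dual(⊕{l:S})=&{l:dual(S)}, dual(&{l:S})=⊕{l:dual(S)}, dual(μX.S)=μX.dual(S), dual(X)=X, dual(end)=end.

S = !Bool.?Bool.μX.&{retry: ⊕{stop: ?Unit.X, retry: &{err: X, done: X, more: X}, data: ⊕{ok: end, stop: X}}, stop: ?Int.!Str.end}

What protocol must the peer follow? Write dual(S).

!Bool → ?Bool
  ?Bool → !Bool
    μX → μX  (μ self-dual)
      &{retry,stop} → ⊕{retry,stop}  (&→⊕)
        case retry:
          ⊕{stop,retry,data} → &{stop,retry,data}  (internal→external)
            case stop:
              ?Unit → !Unit
                X self-dual
            case retry:
              &{err,done,more} → ⊕{err,done,more}  (&→⊕)
                case err:
                  X self-dual
                case done:
                  X self-dual
                case more:
                  X self-dual
            case data:
              ⊕{ok,stop} → &{ok,stop}  (internal→external)
                case ok:
                  end self-dual
                case stop:
                  X self-dual
        case stop:
          ?Int → !Int
            !Str → ?Str
              end self-dual

?Bool.!Bool.μX.⊕{retry: &{stop: !Unit.X, retry: ⊕{err: X, done: X, more: X}, data: &{ok: end, stop: X}}, stop: !Int.?Str.end}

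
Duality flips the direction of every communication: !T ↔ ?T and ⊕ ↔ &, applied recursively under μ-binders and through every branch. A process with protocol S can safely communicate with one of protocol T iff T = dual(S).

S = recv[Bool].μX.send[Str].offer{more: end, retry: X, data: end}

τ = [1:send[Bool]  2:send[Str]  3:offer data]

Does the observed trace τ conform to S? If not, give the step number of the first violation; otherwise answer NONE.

1

@1 got send[Bool], protocol expects recv[Bool]  ✗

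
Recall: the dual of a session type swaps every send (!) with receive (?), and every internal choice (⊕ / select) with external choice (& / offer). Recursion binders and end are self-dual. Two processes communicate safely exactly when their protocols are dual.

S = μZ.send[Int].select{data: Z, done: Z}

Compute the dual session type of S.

μZ.recv[Int].offer{data: Z, done: Z}

μZ → μZ  (rec unchanged)
  send[Int] → recv[Int]
    select{data,done} → offer{data,done}  (select→offer)
      [data]
        Z self-dual
      [done]
        Z self-dual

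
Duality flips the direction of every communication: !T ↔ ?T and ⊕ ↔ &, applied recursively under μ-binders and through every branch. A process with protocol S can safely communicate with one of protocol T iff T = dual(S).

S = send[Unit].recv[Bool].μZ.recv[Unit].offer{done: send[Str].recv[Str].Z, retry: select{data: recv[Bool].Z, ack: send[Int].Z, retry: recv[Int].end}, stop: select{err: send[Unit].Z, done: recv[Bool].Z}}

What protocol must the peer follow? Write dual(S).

recv[Unit].send[Bool].μZ.send[Unit].select{done: recv[Str].send[Str].Z, retry: offer{data: send[Bool].Z, ack: recv[Int].Z, retry: send[Int].end}, stop: offer{err: recv[Unit].Z, done: send[Bool].Z}}

send[Unit] ↦ recv[Unit]
  recv[Bool] ↦ send[Bool]
    μZ ↦ μZ  (rec unchanged)
      recv[Unit] ↦ send[Unit]
        offer{done,retry,stop} ↦ select{done,retry,stop}  (offer→select)
          case done:
            send[Str] ↦ recv[Str]
              recv[Str] ↦ send[Str]
                Z self-dual
          case retry:
            select{data,ack,retry} ↦ offer{data,ack,retry}  (⊕→&)
              case data:
                recv[Bool] ↦ send[Bool]
                  Z self-dual
              case ack:
                send[Int] ↦ recv[Int]
                  Z self-dual
              case retry:
                recv[Int] ↦ send[Int]
                  end self-dual
          case stop:
            select{err,done} ↦ offer{err,done}  (⊕→&)
              case err:
                send[Unit] ↦ recv[Unit]
                  Z self-dual
              case done:
                recv[Bool] ↦ send[Bool]
                  Z self-dual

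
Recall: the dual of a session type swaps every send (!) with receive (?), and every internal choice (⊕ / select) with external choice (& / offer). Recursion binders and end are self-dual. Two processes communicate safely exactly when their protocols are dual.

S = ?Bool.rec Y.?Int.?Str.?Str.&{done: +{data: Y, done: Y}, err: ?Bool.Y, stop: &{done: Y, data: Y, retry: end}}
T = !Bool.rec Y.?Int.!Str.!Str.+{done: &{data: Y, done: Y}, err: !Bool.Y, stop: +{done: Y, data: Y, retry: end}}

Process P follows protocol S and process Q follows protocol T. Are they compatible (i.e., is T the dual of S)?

?Bool | !Bool  ok
  rec Y | rec Y  ok (rec unchanged)
    ?Int | ?Int  ✗ same direction on both sides — not dual

NO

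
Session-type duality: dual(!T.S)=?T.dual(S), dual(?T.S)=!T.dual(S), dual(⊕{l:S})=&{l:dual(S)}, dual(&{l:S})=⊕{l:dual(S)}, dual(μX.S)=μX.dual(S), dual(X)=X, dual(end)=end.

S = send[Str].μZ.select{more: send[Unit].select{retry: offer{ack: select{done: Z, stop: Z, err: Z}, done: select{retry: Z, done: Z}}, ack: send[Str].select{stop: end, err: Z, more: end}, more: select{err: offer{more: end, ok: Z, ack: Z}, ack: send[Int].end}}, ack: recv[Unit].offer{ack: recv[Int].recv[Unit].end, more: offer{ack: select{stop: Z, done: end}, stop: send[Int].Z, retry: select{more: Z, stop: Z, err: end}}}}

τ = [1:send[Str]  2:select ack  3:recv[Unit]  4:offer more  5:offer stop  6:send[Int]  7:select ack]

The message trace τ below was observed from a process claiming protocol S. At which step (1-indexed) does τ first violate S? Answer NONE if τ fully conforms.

NONE

[1] send[Str]  match  now at μZ.…
[2] select ack  match  now at recv[Unit].offer{ack: recv[Int].recv[Unit].end, more: offer{ack: select{stop: μZ.…, done: end}, stop: send[Int].μZ.…, retry: select{more: μZ.…, stop: μZ.…, err: end}}}
[3] recv[Unit]  match  now at offer{ack: recv[Int].recv[Unit].end, more: offer{ack: select{stop: μZ.…, done: end}, stop: send[Int].μZ.…, retry: select{more: μZ.…, stop: μZ.…, err: end}}}
[4] offer more  match  now at offer{ack: select{stop: μZ.…, done: end}, stop: send[Int].μZ.…, retry: select{more: μZ.…, stop: μZ.…, err: end}}
[5] offer stop  match  now at send[Int].μZ.…
[6] send[Int]  match  now at μZ.…
[7] select ack  match  now at recv[Unit].offer{ack: recv[Int].recv[Unit].end, more: offer{ack: select{stop: μZ.…, done: end}, stop: send[Int].μZ.…, retry: select{more: μZ.…, stop: μZ.…, err: end}}}
trace exhausted — no violation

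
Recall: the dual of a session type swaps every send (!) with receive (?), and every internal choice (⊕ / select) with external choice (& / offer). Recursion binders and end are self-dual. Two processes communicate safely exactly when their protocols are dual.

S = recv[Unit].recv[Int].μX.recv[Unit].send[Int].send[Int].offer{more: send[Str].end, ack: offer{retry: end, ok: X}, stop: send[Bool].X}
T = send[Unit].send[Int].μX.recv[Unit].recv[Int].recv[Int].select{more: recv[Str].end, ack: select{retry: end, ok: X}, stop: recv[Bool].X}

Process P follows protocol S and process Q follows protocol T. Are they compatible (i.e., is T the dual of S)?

NO

recv[Unit] | send[Unit]  ✓
  recv[Int] | send[Int]  ✓
    μX | μX  ✓ (μ self-dual)
      recv[Unit] | recv[Unit]  ✗ same direction on both sides — not dual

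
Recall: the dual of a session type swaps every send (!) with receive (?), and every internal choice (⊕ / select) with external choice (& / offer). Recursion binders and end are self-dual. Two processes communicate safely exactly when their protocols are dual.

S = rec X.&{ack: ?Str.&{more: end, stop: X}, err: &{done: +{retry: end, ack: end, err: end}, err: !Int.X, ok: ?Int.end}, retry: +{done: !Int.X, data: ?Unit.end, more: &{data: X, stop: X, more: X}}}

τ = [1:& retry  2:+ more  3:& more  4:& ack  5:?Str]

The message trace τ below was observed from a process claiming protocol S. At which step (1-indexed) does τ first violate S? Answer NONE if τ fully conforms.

NONE

[1] & retry  match  cont: +{done: !Int.rec X.…, data: ?Unit.end, more: &{data: rec X.…, stop: rec X.…, more: rec X.…}}
[2] + more  match  cont: &{data: rec X.…, stop: rec X.…, more: rec X.…}
[3] & more  match  cont: rec X.…
[4] & ack  match  cont: ?Str.&{more: end, stop: rec X.…}
[5] ?Str  match  cont: &{more: end, stop: rec X.…}
trace exhausted — no violation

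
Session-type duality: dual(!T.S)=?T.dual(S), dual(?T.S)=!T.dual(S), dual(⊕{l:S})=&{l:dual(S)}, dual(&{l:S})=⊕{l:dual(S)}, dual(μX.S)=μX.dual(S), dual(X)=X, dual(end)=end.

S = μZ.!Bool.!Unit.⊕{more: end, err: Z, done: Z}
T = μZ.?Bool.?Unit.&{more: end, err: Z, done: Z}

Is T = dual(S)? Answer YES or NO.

YES

μZ | μZ  match (rec unchanged)
  !Bool | ?Bool  match
    !Unit | ?Unit  match
      ⊕{more,err,done} | &{more,err,done}  match same labels
        [more]
          end | end  match
        [err]
          Z | Z  match
        [done]
          Z | Z  match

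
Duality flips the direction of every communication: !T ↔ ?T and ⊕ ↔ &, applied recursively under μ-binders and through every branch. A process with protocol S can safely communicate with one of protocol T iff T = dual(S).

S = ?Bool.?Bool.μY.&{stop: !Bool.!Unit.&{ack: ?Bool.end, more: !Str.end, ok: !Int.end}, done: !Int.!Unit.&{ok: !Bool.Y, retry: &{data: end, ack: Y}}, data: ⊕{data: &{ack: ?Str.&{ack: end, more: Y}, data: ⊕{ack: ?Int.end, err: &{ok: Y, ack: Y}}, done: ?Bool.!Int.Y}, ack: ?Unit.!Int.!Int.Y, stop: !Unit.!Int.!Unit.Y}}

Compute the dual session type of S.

!Bool.!Bool.μY.⊕{stop: ?Bool.?Unit.⊕{ack: !Bool.end, more: ?Str.end, ok: ?Int.end}, done: ?Int.?Unit.⊕{ok: ?Bool.Y, retry: ⊕{data: end, ack: Y}}, data: &{data: ⊕{ack: !Str.⊕{ack: end, more: Y}, data: &{ack: !Int.end, err: ⊕{ok: Y, ack: Y}}, done: !Bool.?Int.Y}, ack: !Unit.?Int.?Int.Y, stop: ?Unit.?Int.?Unit.Y}}

?Bool → !Bool
  ?Bool → !Bool
    μY → μY  (binder kept)
      &{stop,done,data} → ⊕{stop,done,data}  (offer→select)
        • stop:
          !Bool → ?Bool
            !Unit → ?Unit
              &{ack,more,ok} → ⊕{ack,more,ok}  (offer→select)
                • ack:
                  ?Bool → !Bool
                    end ↦ end
                • more:
                  !Str → ?Str
                    end ↦ end
                • ok:
                  !Int → ?Int
                    end ↦ end
        • done:
          !Int → ?Int
            !Unit → ?Unit
              &{ok,retry} → ⊕{ok,retry}  (offer→select)
                • ok:
                  !Bool → ?Bool
                    Y ↦ Y
                • retry:
                  &{data,ack} → ⊕{data,ack}  (offer→select)
                    • data:
                      end ↦ end
                    • ack:
                      Y ↦ Y
        • data:
          ⊕{data,ack,stop} → &{data,ack,stop}  (⊕→&)
            • data:
              &{ack,data,done} → ⊕{ack,data,done}  (offer→select)
                • ack:
                  ?Str → !Str
                    &{ack,more} → ⊕{ack,more}  (offer→select)
                      • ack:
                        end ↦ end
                      • more:
                        Y ↦ Y
                • data:
                  ⊕{ack,err} → &{ack,err}  (⊕→&)
                    • ack:
                      ?Int → !Int
                        end ↦ end
                    • err:
                      &{ok,ack} → ⊕{ok,ack}  (offer→select)
                        • ok:
                          Y ↦ Y
                        • ack:
                          Y ↦ Y
                • done:
                  ?Bool → !Bool
                    !Int → ?Int
                      Y ↦ Y
            • ack:
              ?Unit → !Unit
                !Int → ?Int
                  !Int → ?Int
                    Y ↦ Y
            • stop:
              !Unit → ?Unit
                !Int → ?Int
                  !Unit → ?Unit
                    Y ↦ Y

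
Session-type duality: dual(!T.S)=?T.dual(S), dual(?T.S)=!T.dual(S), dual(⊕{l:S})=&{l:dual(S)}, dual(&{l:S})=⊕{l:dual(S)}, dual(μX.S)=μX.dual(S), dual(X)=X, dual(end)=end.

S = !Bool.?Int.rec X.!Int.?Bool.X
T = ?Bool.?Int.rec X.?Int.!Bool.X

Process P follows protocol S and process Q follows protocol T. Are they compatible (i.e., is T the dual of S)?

NO

!Bool | ?Bool  ok
  ?Int | ?Int  ✗ same direction on both sides — not dual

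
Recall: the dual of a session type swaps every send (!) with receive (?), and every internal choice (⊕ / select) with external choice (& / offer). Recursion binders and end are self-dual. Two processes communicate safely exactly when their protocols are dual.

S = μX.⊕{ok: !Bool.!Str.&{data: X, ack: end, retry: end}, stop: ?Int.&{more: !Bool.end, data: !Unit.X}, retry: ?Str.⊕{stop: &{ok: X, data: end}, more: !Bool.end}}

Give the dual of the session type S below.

μX → μX  (binder kept)
  ⊕{ok,stop,retry} → &{ok,stop,retry}  (internal→external)
    • ok:
      !Bool → ?Bool
        !Str → ?Str
          &{data,ack,retry} → ⊕{data,ack,retry}  (&→⊕)
            • data:
              X ↦ X
            • ack:
              end ↦ end
            • retry:
              end ↦ end
    • stop:
      ?Int → !Int
        &{more,data} → ⊕{more,data}  (&→⊕)
          • more:
            !Bool → ?Bool
              end ↦ end
          • data:
            !Unit → ?Unit
              X ↦ X
    • retry:
      ?Str → !Str
        ⊕{stop,more} → &{stop,more}  (internal→external)
          • stop:
            &{ok,data} → ⊕{ok,data}  (&→⊕)
              • ok:
                X ↦ X
              • data:
                end ↦ end
          • more:
            !Bool → ?Bool
              end ↦ end

μX.&{ok: ?Bool.?Str.⊕{data: X, ack: end, retry: end}, stop: !Int.⊕{more: ?Bool.end, data: ?Unit.X}, retry: !Str.&{stop: ⊕{ok: X, data: end}, more: ?Bool.end}}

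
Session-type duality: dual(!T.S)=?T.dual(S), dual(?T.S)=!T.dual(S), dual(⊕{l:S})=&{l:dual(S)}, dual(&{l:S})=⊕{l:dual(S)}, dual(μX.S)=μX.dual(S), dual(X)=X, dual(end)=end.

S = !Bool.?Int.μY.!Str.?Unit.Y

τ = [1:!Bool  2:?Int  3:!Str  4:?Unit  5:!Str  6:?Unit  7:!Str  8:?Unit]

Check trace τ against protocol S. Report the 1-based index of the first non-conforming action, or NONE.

@1 !Bool  ✓  residual = ?Int.μY.…
@2 ?Int  ✓  residual = μY.…
@3 !Str  ✓  residual = ?Unit.μY.…
@4 ?Unit  ✓  residual = μY.…
@5 !Str  ✓  residual = ?Unit.μY.…
@6 ?Unit  ✓  residual = μY.…
@7 !Str  ✓  residual = ?Unit.μY.…
@8 ?Unit  ✓  residual = μY.…
all 8 steps conform

NONE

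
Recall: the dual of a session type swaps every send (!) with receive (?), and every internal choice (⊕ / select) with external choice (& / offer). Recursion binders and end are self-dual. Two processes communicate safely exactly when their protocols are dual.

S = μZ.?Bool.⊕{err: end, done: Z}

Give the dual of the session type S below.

μZ.!Bool.&{err: end, done: Z}

μZ = μZ  (binder kept)
  ?Bool = !Bool
    ⊕{err,done} = &{err,done}  (⊕→&)
      [err]
        end ↦ end
      [done]
        Z ↦ Z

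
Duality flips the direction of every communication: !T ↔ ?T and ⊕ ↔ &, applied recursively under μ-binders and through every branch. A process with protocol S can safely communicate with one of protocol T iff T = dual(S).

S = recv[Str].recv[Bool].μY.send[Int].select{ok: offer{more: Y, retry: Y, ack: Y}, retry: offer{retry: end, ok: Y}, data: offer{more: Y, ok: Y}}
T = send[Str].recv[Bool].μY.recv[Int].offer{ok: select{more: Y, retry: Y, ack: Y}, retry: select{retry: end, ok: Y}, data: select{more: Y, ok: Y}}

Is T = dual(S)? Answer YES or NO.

NO

recv[Str] ‖ send[Str]  ok
  recv[Bool] ‖ recv[Bool]  ✗ same direction on both sides — not dual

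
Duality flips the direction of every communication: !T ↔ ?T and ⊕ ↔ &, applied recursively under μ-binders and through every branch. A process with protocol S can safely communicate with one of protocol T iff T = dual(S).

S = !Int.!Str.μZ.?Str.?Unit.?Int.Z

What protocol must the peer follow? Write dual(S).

?Int.?Str.μZ.!Str.!Unit.!Int.Z

!Int ↦ ?Int
  !Str ↦ ?Str
    μZ ↦ μZ  (rec unchanged)
      ?Str ↦ !Str
        ?Unit ↦ !Unit
          ?Int ↦ !Int
            Z self-dual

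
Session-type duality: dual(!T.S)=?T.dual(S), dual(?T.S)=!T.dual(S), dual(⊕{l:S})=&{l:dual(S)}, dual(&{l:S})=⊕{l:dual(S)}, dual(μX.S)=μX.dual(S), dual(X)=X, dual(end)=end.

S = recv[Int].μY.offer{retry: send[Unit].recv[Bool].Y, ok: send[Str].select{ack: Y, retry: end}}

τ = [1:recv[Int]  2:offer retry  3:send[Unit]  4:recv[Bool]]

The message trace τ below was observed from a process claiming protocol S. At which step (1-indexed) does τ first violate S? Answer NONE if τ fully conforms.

@1 recv[Int]  match  residual = μY.…
@2 offer retry  match  residual = send[Unit].recv[Bool].μY.…
@3 send[Unit]  match  residual = recv[Bool].μY.…
@4 recv[Bool]  match  residual = μY.…
all 4 steps conform

NONE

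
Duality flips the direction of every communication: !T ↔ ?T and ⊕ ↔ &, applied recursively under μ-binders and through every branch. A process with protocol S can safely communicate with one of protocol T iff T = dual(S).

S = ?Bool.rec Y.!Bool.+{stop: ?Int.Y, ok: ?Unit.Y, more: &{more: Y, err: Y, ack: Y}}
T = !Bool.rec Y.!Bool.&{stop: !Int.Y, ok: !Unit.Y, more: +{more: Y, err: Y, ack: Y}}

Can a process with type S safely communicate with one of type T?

?Bool vs !Bool  ✓
  rec Y vs rec Y  ✓ (rec unchanged)
    !Bool vs !Bool  ✗ same direction on both sides — not dual

NO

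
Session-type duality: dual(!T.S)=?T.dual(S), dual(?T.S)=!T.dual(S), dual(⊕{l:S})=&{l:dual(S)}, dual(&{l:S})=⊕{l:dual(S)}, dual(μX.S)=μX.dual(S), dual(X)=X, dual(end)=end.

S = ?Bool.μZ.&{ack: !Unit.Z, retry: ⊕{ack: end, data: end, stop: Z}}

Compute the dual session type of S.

!Bool.μZ.⊕{ack: ?Unit.Z, retry: &{ack: end, data: end, stop: Z}}

?Bool → !Bool
  μZ → μZ  (rec unchanged)
    &{ack,retry} → ⊕{ack,retry}  (external→internal)
      [ack]
        !Unit → ?Unit
          Z ↦ Z
      [retry]
        ⊕{ack,data,stop} → &{ack,data,stop}  (select→offer)
          [ack]
            end ↦ end
          [data]
            end ↦ end
          [stop]
            Z ↦ Z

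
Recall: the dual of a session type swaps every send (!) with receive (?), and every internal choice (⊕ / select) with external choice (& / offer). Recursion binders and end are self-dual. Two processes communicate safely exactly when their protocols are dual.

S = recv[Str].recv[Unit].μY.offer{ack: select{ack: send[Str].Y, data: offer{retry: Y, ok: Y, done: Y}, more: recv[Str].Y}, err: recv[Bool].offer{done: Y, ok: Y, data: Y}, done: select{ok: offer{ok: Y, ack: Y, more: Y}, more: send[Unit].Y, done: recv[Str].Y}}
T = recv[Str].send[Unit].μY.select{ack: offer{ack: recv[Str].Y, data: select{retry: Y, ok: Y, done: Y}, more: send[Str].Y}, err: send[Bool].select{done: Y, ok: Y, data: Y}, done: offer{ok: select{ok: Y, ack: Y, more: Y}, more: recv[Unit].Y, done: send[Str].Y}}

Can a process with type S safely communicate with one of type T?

recv[Str] ‖ recv[Str]  ✗ same direction on both sides — not dual

NO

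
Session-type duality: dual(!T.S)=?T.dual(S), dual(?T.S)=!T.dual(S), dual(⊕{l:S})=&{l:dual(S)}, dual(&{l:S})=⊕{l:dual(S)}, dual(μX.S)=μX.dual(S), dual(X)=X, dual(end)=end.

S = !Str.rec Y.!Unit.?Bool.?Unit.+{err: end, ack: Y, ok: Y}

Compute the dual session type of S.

?Str.rec Y.?Unit.!Bool.!Unit.&{err: end, ack: Y, ok: Y}

!Str → ?Str
  rec Y → rec Y  (rec unchanged)
    !Unit → ?Unit
      ?Bool → !Bool
        ?Unit → !Unit
          +{err,ack,ok} → &{err,ack,ok}  (internal→external)
            [err]
              end ↦ end
            [ack]
              Y ↦ Y
            [ok]
              Y ↦ Y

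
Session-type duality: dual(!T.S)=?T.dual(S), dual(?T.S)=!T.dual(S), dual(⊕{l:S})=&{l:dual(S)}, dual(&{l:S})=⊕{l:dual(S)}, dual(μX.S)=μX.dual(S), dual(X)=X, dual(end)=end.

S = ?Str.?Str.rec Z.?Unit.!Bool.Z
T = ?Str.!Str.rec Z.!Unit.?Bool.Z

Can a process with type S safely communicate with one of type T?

NO

?Str vs ?Str  ✗ same direction on both sides — not dual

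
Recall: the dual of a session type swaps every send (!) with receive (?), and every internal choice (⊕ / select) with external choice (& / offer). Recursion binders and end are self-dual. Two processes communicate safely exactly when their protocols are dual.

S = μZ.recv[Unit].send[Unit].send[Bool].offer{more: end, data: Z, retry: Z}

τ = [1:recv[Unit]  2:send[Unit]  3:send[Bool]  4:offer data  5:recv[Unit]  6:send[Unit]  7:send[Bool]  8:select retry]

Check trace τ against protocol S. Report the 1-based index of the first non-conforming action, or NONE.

8

[1] recv[Unit]  ok  now at send[Unit].send[Bool].offer{more: end, data: μZ.…, retry: μZ.…}
[2] send[Unit]  ok  now at send[Bool].offer{more: end, data: μZ.…, retry: μZ.…}
[3] send[Bool]  ok  now at offer{more: end, data: μZ.…, retry: μZ.…}
[4] offer data  ok  now at μZ.…
[5] recv[Unit]  ok  now at send[Unit].send[Bool].offer{more: end, data: μZ.…, retry: μZ.…}
[6] send[Unit]  ok  now at send[Bool].offer{more: end, data: μZ.…, retry: μZ.…}
[7] send[Bool]  ok  now at offer{more: end, data: μZ.…, retry: μZ.…}
[8] got select retry, protocol expects offer more or offer data or offer retry  ✗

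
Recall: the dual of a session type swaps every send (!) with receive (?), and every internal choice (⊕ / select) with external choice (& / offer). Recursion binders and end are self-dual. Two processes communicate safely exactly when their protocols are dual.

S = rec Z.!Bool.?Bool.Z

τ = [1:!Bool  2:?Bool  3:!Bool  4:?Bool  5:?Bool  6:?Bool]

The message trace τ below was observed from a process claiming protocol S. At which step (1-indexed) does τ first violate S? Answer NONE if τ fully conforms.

[1] !Bool  match  cont: ?Bool.rec Z.…
[2] ?Bool  match  cont: rec Z.…
[3] !Bool  match  cont: ?Bool.rec Z.…
[4] ?Bool  match  cont: rec Z.…
[5] got ?Bool, protocol expects !Bool  ✗

5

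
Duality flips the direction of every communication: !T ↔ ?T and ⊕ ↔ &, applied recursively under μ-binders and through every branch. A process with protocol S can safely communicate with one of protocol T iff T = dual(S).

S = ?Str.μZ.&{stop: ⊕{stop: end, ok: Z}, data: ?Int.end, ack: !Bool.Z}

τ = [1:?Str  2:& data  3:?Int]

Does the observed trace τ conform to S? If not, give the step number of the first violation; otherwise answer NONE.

NONE

[1] ?Str  match  residual = μZ.…
[2] & data  match  residual = ?Int.end
[3] ?Int  match  residual = end
all 3 steps conform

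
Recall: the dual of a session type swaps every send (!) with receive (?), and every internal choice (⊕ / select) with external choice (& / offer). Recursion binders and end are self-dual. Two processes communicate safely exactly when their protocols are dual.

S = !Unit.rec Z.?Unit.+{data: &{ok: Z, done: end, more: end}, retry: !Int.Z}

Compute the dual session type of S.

!Unit ↦ ?Unit
  rec Z ↦ rec Z  (μ self-dual)
    ?Unit ↦ !Unit
      +{data,retry} ↦ &{data,retry}  (internal→external)
        case data:
          &{ok,done,more} ↦ +{ok,done,more}  (offer→select)
            case ok:
              Z ↦ Z
            case done:
              end ↦ end
            case more:
              end ↦ end
        case retry:
          !Int ↦ ?Int
            Z ↦ Z

?Unit.rec Z.!Unit.&{data: +{ok: Z, done: end, more: end}, retry: ?Int.Z}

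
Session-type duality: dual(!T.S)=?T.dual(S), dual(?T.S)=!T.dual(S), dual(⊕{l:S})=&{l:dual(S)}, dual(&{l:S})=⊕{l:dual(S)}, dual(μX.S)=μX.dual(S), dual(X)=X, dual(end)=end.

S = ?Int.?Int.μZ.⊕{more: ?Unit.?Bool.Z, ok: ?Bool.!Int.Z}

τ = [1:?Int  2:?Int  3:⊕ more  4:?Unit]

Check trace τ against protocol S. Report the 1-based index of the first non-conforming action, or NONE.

[1] ?Int  ✓  state: ?Int.μZ.…
[2] ?Int  ✓  state: μZ.…
[3] ⊕ more  ✓  state: ?Unit.?Bool.μZ.…
[4] ?Unit  ✓  state: ?Bool.μZ.…
all 4 steps conform

NONE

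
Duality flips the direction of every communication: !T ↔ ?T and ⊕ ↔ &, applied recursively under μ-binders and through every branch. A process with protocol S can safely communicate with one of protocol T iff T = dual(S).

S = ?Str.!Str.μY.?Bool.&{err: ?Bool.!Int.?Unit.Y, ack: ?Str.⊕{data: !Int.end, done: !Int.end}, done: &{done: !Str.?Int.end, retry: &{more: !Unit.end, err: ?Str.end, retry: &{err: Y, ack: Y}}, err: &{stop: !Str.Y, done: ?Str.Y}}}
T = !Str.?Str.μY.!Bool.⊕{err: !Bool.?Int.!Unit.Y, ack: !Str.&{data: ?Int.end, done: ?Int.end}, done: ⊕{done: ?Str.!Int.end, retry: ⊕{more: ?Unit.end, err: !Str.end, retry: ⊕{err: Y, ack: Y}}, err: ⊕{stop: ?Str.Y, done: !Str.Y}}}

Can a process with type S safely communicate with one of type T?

YES

?Str ‖ !Str  ✓
  !Str ‖ ?Str  ✓
    μY ‖ μY  ✓ (binder kept)
      ?Bool ‖ !Bool  ✓
        &{err,ack,done} ‖ ⊕{err,ack,done}  ✓ labels match
          • err:
            ?Bool ‖ !Bool  ✓
              !Int ‖ ?Int  ✓
                ?Unit ‖ !Unit  ✓
                  Y ‖ Y  ✓
          • ack:
            ?Str ‖ !Str  ✓
              ⊕{data,done} ‖ &{data,done}  ✓ labels match
                • data:
                  !Int ‖ ?Int  ✓
                    end ‖ end  ✓
                • done:
                  !Int ‖ ?Int  ✓
                    end ‖ end  ✓
          • done:
            &{done,retry,err} ‖ ⊕{done,retry,err}  ✓ labels match
              • done:
                !Str ‖ ?Str  ✓
                  ?Int ‖ !Int  ✓
                    end ‖ end  ✓
              • retry:
                &{more,err,retry} ‖ ⊕{more,err,retry}  ✓ labels match
                  • more:
                    !Unit ‖ ?Unit  ✓
                      end ‖ end  ✓
                  • err:
                    ?Str ‖ !Str  ✓
                      end ‖ end  ✓
                  • retry:
                    &{err,ack} ‖ ⊕{err,ack}  ✓ labels match
                      • err:
                        Y ‖ Y  ✓
                      • ack:
                        Y ‖ Y  ✓
              • err:
                &{stop,done} ‖ ⊕{stop,done}  ✓ labels match
                  • stop:
                    !Str ‖ ?Str  ✓
                      Y ‖ Y  ✓
                  • done:
                    ?Str ‖ !Str  ✓
                      Y ‖ Y  ✓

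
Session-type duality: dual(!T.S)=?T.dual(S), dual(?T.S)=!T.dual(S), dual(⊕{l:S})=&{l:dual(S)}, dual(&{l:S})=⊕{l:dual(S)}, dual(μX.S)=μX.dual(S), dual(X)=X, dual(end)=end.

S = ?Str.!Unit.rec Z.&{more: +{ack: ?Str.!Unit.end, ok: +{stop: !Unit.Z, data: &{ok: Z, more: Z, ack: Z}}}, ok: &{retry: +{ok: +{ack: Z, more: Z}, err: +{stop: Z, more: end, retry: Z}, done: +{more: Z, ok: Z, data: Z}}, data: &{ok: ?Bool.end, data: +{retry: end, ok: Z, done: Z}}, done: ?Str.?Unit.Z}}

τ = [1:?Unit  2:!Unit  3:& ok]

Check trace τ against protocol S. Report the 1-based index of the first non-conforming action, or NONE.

1

@1 got ?Unit, protocol expects ?Str  ✗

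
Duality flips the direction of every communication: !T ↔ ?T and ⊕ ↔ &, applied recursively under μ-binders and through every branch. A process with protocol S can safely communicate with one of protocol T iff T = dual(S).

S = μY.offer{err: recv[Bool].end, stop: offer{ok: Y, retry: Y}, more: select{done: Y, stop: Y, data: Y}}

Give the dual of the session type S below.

μY.select{err: send[Bool].end, stop: select{ok: Y, retry: Y}, more: offer{done: Y, stop: Y, data: Y}}

μY ↦ μY  (μ self-dual)
  offer{err,stop,more} ↦ select{err,stop,more}  (external→internal)
    [err]
      recv[Bool] ↦ send[Bool]
        dual(end) = end
    [stop]
      offer{ok,retry} ↦ select{ok,retry}  (external→internal)
        [ok]
          dual(Y) = Y
        [retry]
          dual(Y) = Y
    [more]
      select{done,stop,data} ↦ offer{done,stop,data}  (select→offer)
        [done]
          dual(Y) = Y
        [stop]
          dual(Y) = Y
        [data]
          dual(Y) = Y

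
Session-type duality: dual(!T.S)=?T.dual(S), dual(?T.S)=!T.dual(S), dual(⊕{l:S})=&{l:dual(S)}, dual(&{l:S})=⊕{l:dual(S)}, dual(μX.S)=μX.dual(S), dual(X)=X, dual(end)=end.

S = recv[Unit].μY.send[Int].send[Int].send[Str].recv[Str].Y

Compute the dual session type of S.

send[Unit].μY.recv[Int].recv[Int].recv[Str].send[Str].Y

recv[Unit] → send[Unit]
  μY → μY  (binder kept)
    send[Int] → recv[Int]
      send[Int] → recv[Int]
        send[Str] → recv[Str]
          recv[Str] → send[Str]
            dual(Y) = Y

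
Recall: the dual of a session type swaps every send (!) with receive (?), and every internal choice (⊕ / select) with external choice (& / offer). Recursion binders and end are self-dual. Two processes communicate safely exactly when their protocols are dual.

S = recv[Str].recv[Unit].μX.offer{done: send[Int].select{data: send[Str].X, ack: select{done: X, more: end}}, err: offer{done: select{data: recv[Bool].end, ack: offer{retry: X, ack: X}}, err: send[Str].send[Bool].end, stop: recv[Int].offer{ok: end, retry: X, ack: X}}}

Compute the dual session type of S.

recv[Str] → send[Str]
  recv[Unit] → send[Unit]
    μX → μX  (μ self-dual)
      offer{done,err} → select{done,err}  (&→⊕)
        [done]
          send[Int] → recv[Int]
            select{data,ack} → offer{data,ack}  (internal→external)
              [data]
                send[Str] → recv[Str]
                  X self-dual
              [ack]
                select{done,more} → offer{done,more}  (internal→external)
                  [done]
                    X self-dual
                  [more]
                    end self-dual
        [err]
          offer{done,err,stop} → select{done,err,stop}  (&→⊕)
            [done]
              select{data,ack} → offer{data,ack}  (internal→external)
                [data]
                  recv[Bool] → send[Bool]
                    end self-dual
                [ack]
                  offer{retry,ack} → select{retry,ack}  (&→⊕)
                    [retry]
                      X self-dual
                    [ack]
                      X self-dual
            [err]
              send[Str] → recv[Str]
                send[Bool] → recv[Bool]
                  end self-dual
            [stop]
              recv[Int] → send[Int]
                offer{ok,retry,ack} → select{ok,retry,ack}  (&→⊕)
                  [ok]
                    end self-dual
                  [retry]
                    X self-dual
                  [ack]
                    X self-dual

send[Str].send[Unit].μX.select{done: recv[Int].offer{data: recv[Str].X, ack: offer{done: X, more: end}}, err: select{done: offer{data: send[Bool].end, ack: select{retry: X, ack: X}}, err: recv[Str].recv[Bool].end, stop: send[Int].select{ok: end, retry: X, ack: X}}}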